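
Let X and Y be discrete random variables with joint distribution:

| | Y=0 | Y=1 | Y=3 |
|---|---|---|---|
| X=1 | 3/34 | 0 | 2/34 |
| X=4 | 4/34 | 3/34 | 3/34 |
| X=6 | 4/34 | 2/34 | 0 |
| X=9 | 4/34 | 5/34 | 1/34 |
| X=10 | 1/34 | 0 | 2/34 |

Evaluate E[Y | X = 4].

6/5

P(X = 4) = 5/17.
Σ Y·P over the event = 0·(4/34) + 1·(3/34) + 3·(3/34) = 6/17.
E[Y | X = 4] = (6/17) / (5/17) = 6/5.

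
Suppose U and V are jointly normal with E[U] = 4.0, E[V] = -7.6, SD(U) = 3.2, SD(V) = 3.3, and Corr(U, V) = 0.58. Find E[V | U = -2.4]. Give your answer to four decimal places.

For a bivariate normal, E[V | U=x] = μ_V + ρ·(σ_V/σ_U)·(x − μ_U).
E[V | U=-2.4] = -7.6 + (0.58)·(3.3/3.2)·(-2.4 − (4.0)) = -7.6 + (0.59813)·(-6.4) = -11.4280.

-11.4280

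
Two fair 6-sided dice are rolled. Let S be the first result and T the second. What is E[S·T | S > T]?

P(S > T) = 5/12.
Summing ST·P(x,y) over outcomes with S > T gives 175/36.
E[S·T | S > T] = (175/36) / (5/12) = 35/3.

35/3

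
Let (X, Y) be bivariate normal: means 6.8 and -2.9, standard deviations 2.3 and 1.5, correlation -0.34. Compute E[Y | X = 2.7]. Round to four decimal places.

The regression of Y on X has slope ρ·σ_Y/σ_X and passes through (μ_X, μ_Y).
E[Y | X=2.7] = -2.9 + (-0.34)·(1.5/2.3)·(2.7 − (6.8)) = -2.9 + (-0.22174)·(-4.1) = -1.9909.

-1.9909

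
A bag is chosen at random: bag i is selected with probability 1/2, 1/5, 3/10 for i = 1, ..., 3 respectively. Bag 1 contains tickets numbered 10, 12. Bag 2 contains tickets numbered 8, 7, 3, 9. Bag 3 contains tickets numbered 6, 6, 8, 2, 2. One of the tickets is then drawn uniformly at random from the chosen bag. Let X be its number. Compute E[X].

829/100

E[X | bag 1] = (10+12)/2 = 11.
E[X | bag 2] = (8+7+3+9)/4 = 27/4.
E[X | bag 3] = (6+6+8+2+2)/5 = 24/5.
E[X] = (1/2)·(11) + (1/5)·(27/4) + (3/10)·(24/5) = 829/100.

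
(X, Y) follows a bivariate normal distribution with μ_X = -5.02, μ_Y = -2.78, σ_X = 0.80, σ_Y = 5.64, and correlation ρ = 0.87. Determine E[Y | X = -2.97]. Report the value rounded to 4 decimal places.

The regression of Y on X has slope ρ·σ_Y/σ_X and passes through (μ_X, μ_Y).
E[Y | X=-2.97] = -2.78 + (0.87)·(5.64/0.80)·(-2.97 − (-5.02)) = -2.78 + (6.1335)·(2.05) = 9.7937.

9.7937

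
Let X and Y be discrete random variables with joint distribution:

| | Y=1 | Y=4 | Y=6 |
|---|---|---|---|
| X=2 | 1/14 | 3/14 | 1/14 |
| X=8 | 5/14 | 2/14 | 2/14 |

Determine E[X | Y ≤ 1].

P(Y ≤ 1) = 3/7.
Σ X·P over the event = 2·(1/14) + 8·(5/14) = 3.
E[X | Y ≤ 1] = (3) / (3/7) = 7.

7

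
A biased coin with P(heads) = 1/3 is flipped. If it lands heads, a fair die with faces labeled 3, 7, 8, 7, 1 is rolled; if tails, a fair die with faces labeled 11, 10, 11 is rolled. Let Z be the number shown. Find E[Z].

398/45

E[Z | heads] = (3+7+8+7+1)/5 = 26/5.
E[Z | tails] = (11+10+11)/3 = 32/3.
E[Z] = (1/3)·(26/5) + (2/3)·(32/3) = 398/45.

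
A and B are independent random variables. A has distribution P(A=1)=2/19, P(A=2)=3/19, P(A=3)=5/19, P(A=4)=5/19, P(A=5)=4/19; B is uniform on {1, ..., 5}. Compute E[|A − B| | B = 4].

P(B = 4) = 1/5.
Summing |A−B|·P(x,y) over outcomes with B = 4 gives 21/95.
E[|A − B| | B = 4] = (21/95) / (1/5) = 21/19.

21/19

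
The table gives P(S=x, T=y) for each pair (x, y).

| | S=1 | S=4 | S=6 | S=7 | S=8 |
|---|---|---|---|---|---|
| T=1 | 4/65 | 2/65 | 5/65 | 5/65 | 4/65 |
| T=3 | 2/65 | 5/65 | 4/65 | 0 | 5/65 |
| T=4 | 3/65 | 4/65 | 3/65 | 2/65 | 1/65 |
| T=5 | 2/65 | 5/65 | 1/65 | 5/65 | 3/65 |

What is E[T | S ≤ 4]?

10/3

P(S ≤ 4) = 27/65.
Σ T·P over the event = 1·(4/65) + 3·(2/65) + 4·(3/65) + 5·(2/65) + 1·(2/65) + 3·(5/65) + 4·(4/65) + 5·(5/65) = 18/13.
E[T | S ≤ 4] = (18/13) / (27/65) = 10/3.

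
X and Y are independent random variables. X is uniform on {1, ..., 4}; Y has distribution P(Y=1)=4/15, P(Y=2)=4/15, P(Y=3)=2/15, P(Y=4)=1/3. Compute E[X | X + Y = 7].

23/7

P(X + Y = 7) = 7/60.
Summing X·P(x,y) over outcomes with X + Y = 7 gives 23/60.
E[X | X + Y = 7] = (23/60) / (7/60) = 23/7.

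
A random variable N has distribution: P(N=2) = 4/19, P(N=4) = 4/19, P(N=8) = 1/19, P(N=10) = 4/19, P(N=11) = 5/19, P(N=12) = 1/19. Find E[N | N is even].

6

P(N is even) = 14/19.
Σ over the event: 2·4/19 + 4·4/19 + 8·1/19 + 10·4/19 + 12·1/19 = 84/19.
E[N | N is even] = (84/19) / (14/19) = 6.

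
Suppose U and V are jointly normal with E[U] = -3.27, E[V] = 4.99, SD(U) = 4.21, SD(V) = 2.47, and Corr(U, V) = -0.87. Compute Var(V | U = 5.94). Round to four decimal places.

1.4831

Var(V | U=x) = (1 − ρ²)·σ_V².
Var(V | U=5.94) = (2.47)²·(1 − (-0.87)²) = 6.1009·0.2431 = 1.4831.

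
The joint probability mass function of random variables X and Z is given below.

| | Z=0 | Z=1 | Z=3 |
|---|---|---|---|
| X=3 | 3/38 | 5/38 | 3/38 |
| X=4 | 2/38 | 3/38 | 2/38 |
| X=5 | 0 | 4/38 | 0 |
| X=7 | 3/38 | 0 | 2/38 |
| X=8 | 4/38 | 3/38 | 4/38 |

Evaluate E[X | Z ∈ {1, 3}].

67/13

P(Z ∈ {1, 3}) = 13/19.
Summing X·P(X=x,Z=y) over the conditioning event gives 67/19.
E[X | Z ∈ {1, 3}] = (67/19) / (13/19) = 67/13.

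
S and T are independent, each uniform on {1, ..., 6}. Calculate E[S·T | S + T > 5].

203/13

P(S + T > 5) = 13/18.
Summing ST·P(x,y) over outcomes with S + T > 5 gives 203/18.
E[S·T | S + T > 5] = (203/18) / (13/18) = 203/13.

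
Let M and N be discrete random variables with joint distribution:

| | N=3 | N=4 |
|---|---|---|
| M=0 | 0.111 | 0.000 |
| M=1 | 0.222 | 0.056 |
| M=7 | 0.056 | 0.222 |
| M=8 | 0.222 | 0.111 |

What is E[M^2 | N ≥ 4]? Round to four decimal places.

P(N ≥ 4) = 0.389.
Σ M^2·P over the event = 1·(0.056) + 49·(0.222) + 64·(0.111) = 18.038.
E[M^2 | N ≥ 4] = (18.038) / (0.389) = 46.3702.

46.3702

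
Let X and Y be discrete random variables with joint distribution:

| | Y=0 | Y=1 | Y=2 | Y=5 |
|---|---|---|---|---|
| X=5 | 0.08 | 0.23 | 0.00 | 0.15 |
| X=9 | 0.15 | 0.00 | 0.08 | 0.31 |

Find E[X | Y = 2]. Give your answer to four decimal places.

9.0000

P(Y = 2) = 0.08.
Summing X·P(X=x,Y=y) over the conditioning event gives 0.72.
E[X | Y = 2] = (0.72) / (0.08) = 9.0000.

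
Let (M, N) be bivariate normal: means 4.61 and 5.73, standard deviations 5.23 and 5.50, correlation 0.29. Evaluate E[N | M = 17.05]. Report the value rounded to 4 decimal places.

9.5238

E[N | M=x] = μ_N + ρ(σ_N/σ_M)(x − μ_M) for jointly normal variables.
E[N | M=17.05] = 5.73 + (0.29)·(5.50/5.23)·(17.05 − (4.61)) = 5.73 + (0.30497)·(12.44) = 9.5238.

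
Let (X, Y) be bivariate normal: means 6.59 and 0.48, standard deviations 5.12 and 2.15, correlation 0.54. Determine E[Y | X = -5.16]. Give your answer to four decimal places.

-2.1844

For a bivariate normal, E[Y | X=x] = μ_Y + ρ·(σ_Y/σ_X)·(x − μ_X).
E[Y | X=-5.16] = 0.48 + (0.54)·(2.15/5.12)·(-5.16 − (6.59)) = 0.48 + (0.22676)·(-11.75) = -2.1844.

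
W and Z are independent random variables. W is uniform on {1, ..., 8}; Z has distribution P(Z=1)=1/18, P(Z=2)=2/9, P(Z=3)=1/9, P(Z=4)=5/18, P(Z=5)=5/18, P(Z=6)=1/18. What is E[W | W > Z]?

159/26

P(W > Z) = 13/24.
Summing W·P(x,y) over outcomes with W > Z gives 53/16.
E[W | W > Z] = (53/16) / (13/24) = 159/26.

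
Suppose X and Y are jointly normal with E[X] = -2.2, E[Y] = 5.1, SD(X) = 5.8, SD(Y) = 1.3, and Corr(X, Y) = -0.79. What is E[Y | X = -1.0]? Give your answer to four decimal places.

4.8875

E[Y | X=x] = μ_Y + ρ(σ_Y/σ_X)(x − μ_X) for jointly normal variables.
E[Y | X=-1.0] = 5.1 + (-0.79)·(1.3/5.8)·(-1.0 − (-2.2)) = 5.1 + (-0.17707)·(1.2) = 4.8875.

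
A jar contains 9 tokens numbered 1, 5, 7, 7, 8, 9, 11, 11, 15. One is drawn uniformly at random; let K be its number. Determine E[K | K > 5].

68/7

P(K > 5) = 7/9.
Σ over the event: 7·2/9 + 8·1/9 + 9·1/9 + 11·2/9 + 15·1/9 = 68/9.
E[K | K > 5] = (68/9) / (7/9) = 68/7.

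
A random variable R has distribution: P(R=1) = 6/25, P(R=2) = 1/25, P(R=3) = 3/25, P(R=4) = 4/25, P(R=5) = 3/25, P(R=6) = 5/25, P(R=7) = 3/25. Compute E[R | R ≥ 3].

P(R ≥ 3) = 18/25.
Σ over the event: 3·3/25 + 4·4/25 + 5·3/25 + 6·1/5 + 7·3/25 = 91/25.
E[R | R ≥ 3] = (91/25) / (18/25) = 91/18.

91/18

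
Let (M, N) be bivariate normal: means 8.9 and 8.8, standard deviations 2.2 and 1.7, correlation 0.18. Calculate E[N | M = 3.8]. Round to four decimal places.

8.0906

E[N | M=x] = μ_N + ρ(σ_N/σ_M)(x − μ_M) for jointly normal variables.
E[N | M=3.8] = 8.8 + (0.18)·(1.7/2.2)·(3.8 − (8.9)) = 8.8 + (0.13909)·(-5.1) = 8.0906.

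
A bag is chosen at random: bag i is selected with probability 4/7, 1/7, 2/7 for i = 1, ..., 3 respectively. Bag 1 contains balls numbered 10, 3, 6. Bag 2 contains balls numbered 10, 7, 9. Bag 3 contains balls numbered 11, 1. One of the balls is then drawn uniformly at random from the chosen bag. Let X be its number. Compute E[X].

E[X | bag 1] = (10+3+6)/3 = 19/3.
E[X | bag 2] = (10+7+9)/3 = 26/3.
E[X | bag 3] = (11+1)/2 = 6.
E[X] = (4/7)·(19/3) + (1/7)·(26/3) + (2/7)·(6) = 46/7.

46/7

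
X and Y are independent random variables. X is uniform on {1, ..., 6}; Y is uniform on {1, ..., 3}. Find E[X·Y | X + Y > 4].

37/4

P(X + Y > 4) = 2/3.
Summing XY·P(x,y) over outcomes with X + Y > 4 gives 37/6.
E[X·Y | X + Y > 4] = (37/6) / (2/3) = 37/4.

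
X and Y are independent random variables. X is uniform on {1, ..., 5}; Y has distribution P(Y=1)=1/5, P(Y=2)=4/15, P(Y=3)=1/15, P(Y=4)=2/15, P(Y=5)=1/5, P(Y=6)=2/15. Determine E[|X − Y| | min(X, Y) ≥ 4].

P(min(X, Y) ≥ 4) = 14/75.
Summing |X−Y|·P(x,y) over outcomes with min(X, Y) ≥ 4 gives 11/75.
E[|X − Y| | min(X, Y) ≥ 4] = (11/75) / (14/75) = 11/14.

11/14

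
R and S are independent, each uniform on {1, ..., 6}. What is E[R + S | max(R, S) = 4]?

44/7

Outcomes with max(R, S) = 4: (1,4), (2,4), (3,4), (4,1), (4,2), (4,3), (4,4), each with probability 1/36.
E[R + S | max(R, S) = 4] = (5 + 6 + 7 + 5 + 6 + 7 + 8) / 7 = 44/7.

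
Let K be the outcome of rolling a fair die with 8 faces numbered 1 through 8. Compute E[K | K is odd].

Given K is odd, K is equally likely to be any of {1, 3, 5, 7}.
E[K | K is odd] = (1 + 3 + 5 + 7) / 4 = 4.

4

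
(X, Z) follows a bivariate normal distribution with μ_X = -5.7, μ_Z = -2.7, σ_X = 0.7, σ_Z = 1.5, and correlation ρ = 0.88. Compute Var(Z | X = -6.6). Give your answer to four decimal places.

The conditional variance in a bivariate normal is σ_Z²(1 − ρ²), independent of x.
Var(Z | X=-6.6) = (1.5)²·(1 − (0.88)²) = 2.25·0.2256 = 0.5076.

0.5076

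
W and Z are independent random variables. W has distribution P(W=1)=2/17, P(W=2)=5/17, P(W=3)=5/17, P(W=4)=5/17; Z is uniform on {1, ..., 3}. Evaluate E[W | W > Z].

10/3

P(W > Z) = 10/17.
Summing W·P(x,y) over outcomes with W > Z gives 100/51.
E[W | W > Z] = (100/51) / (10/17) = 10/3.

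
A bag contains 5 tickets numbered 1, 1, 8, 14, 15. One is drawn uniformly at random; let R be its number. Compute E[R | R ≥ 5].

P(R ≥ 5) = 3/5.
Σ over the event: 8·1/5 + 14·1/5 + 15·1/5 = 37/5.
E[R | R ≥ 5] = (37/5) / (3/5) = 37/3.

37/3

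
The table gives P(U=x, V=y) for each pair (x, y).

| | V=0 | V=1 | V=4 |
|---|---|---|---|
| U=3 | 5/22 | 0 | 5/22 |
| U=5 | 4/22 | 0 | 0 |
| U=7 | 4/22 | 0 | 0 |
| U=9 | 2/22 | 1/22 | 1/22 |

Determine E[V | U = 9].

5/4

P(U = 9) = 2/11.
Σ V·P over the event = 0·(2/22) + 1·(1/22) + 4·(1/22) = 5/22.
E[V | U = 9] = (5/22) / (2/11) = 5/4.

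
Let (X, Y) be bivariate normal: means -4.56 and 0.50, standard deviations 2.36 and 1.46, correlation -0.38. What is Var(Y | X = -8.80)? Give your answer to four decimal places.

Var(Y | X=x) = (1 − ρ²)·σ_Y².
Var(Y | X=-8.80) = (1.46)²·(1 − (-0.38)²) = 2.1316·0.8556 = 1.8238.

1.8238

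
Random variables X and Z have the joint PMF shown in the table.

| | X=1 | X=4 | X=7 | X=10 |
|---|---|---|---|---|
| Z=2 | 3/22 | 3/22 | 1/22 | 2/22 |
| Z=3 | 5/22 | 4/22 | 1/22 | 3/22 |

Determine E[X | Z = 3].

P(Z = 3) = 13/22.
Σ X·P over the event = 1·(5/22) + 4·(4/22) + 7·(1/22) + 10·(3/22) = 29/11.
E[X | Z = 3] = (29/11) / (13/22) = 58/13.

58/13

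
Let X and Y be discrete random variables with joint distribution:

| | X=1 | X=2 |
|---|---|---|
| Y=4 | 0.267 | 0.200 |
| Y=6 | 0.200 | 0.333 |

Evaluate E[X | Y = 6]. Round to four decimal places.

P(Y = 6) = 0.533.
Σ X·P over the event = 1·(0.200) + 2·(0.333) = 0.866.
E[X | Y = 6] = (0.866) / (0.533) = 1.6248.

1.6248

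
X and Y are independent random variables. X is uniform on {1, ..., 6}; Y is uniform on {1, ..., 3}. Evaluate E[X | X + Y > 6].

16/3

Outcomes with X + Y > 6: (4,3), (5,2), (5,3), (6,1), (6,2), (6,3), each with probability 1/18.
E[X | X + Y > 6] = (4 + 5 + 5 + 6 + 6 + 6) / 6 = 16/3.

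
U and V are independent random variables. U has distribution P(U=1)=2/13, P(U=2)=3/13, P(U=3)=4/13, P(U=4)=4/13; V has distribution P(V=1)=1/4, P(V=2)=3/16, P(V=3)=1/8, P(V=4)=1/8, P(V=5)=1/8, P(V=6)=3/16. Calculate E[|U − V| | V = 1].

P(V = 1) = 1/4.
Summing |U−V|·P(x,y) over outcomes with V = 1 gives 23/52.
E[|U − V| | V = 1] = (23/52) / (1/4) = 23/13.

23/13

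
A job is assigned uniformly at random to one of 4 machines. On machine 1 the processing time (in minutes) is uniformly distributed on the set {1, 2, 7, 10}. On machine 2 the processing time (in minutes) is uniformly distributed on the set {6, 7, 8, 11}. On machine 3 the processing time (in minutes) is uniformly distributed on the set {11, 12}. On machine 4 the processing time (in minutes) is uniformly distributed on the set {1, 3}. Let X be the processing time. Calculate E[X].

E[X | machine 1] = (1+2+7+10)/4 = 5.
E[X | machine 2] = (6+7+8+11)/4 = 8.
E[X | machine 3] = (11+12)/2 = 23/2.
E[X | machine 4] = (1+3)/2 = 2.
By the law of total expectation,
E[X] = (1/4)·(5) + (1/4)·(8) + (1/4)·(23/2) + (1/4)·(2) = 53/8.

53/8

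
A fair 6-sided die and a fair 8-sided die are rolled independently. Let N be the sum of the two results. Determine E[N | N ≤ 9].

214/33

P(N ≤ 9) = 11/16.
Σ over the event: 2·1/48 + 3·1/24 + 4·1/16 + 5·1/12 + 6·5/48 + 7·1/8 + 8·1/8 + 9·1/8 = 107/24.
E[N | N ≤ 9] = (107/24) / (11/16) = 214/33.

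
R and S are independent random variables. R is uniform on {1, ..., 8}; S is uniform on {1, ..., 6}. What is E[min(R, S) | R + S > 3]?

26/9

P(R + S > 3) = 15/16.
Summing min(R,S)·P(x,y) over outcomes with R + S > 3 gives 65/24.
E[min(R, S) | R + S > 3] = (65/24) / (15/16) = 26/9.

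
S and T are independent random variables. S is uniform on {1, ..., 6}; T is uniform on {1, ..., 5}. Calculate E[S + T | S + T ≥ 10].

P(S + T ≥ 10) = 1/10.
Summing (S+T)·P(x,y) over outcomes with S + T ≥ 10 gives 31/30.
E[S + T | S + T ≥ 10] = (31/30) / (1/10) = 31/3.

31/3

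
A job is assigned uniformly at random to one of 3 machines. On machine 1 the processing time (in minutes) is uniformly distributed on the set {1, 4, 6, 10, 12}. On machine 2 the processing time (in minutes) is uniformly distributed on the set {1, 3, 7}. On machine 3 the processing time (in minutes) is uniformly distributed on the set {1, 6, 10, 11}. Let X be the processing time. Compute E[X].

259/45

E[X | machine 1] = (1+4+6+10+12)/5 = 33/5.
E[X | machine 2] = (1+3+7)/3 = 11/3.
E[X | machine 3] = (1+6+10+11)/4 = 7.
E[X] = (1/3)·(33/5) + (1/3)·(11/3) + (1/3)·(7) = 259/45.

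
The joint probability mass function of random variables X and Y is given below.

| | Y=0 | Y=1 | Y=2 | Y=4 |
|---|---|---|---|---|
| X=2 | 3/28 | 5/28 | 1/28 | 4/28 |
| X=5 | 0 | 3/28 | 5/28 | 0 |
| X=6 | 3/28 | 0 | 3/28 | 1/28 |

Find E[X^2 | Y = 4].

52/5

P(Y = 4) = 5/28.
Summing X^2·P(X=x,Y=y) over the conditioning event gives 13/7.
E[X^2 | Y = 4] = (13/7) / (5/28) = 52/5.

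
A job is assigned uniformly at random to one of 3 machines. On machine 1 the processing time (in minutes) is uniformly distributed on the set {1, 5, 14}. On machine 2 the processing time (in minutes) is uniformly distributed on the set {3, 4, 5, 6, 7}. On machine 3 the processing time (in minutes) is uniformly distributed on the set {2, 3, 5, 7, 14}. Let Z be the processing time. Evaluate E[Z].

E[Z | machine 1] = (1+5+14)/3 = 20/3.
E[Z | machine 2] = (3+4+5+6+7)/5 = 5.
E[Z | machine 3] = (2+3+5+7+14)/5 = 31/5.
By the law of total expectation,
E[Z] = (1/3)·(20/3) + (1/3)·(5) + (1/3)·(31/5) = 268/45.

268/45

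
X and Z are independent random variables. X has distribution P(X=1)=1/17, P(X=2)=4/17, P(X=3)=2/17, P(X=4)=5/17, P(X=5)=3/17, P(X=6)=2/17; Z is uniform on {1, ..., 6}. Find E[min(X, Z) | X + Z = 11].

P(X + Z = 11) = 5/102.
Summing min(X,Z)·P(x,y) over outcomes with X + Z = 11 gives 25/102.
E[min(X, Z) | X + Z = 11] = (25/102) / (5/102) = 5.

5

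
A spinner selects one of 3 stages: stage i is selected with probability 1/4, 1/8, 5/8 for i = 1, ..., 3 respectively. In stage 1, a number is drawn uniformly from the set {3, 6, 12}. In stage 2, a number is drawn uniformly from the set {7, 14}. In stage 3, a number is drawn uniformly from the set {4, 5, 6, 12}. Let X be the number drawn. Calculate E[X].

E[X | stage 1] = (3+6+12)/3 = 7.
E[X | stage 2] = (7+14)/2 = 21/2.
E[X | stage 3] = (4+5+6+12)/4 = 27/4.
E[X] = (1/4)·(7) + (1/8)·(21/2) + (5/8)·(27/4) = 233/32.

233/32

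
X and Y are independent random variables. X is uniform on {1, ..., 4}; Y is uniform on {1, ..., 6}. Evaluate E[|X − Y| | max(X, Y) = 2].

2/3

P(max(X, Y) = 2) = 1/8.
Summing |X−Y|·P(x,y) over outcomes with max(X, Y) = 2 gives 1/12.
E[|X − Y| | max(X, Y) = 2] = (1/12) / (1/8) = 2/3.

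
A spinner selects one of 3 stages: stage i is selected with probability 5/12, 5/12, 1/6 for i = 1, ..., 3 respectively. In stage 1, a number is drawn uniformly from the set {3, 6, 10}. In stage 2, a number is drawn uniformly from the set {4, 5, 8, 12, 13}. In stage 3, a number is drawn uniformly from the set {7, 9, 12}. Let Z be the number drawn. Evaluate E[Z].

277/36

E[Z | stage 1] = (3+6+10)/3 = 19/3.
E[Z | stage 2] = (4+5+8+12+13)/5 = 42/5.
E[Z | stage 3] = (7+9+12)/3 = 28/3.
By the law of total expectation,
E[Z] = (5/12)·(19/3) + (5/12)·(42/5) + (1/6)·(28/3) = 277/36.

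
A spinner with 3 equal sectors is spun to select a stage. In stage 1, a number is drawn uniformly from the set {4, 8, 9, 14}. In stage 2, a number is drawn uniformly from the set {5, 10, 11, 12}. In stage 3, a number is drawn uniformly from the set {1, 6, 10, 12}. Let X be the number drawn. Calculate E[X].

17/2

E[X | stage 1] = (4+8+9+14)/4 = 35/4.
E[X | stage 2] = (5+10+11+12)/4 = 19/2.
E[X | stage 3] = (1+6+10+12)/4 = 29/4.
By the law of total expectation,
E[X] = (1/3)·(35/4) + (1/3)·(19/2) + (1/3)·(29/4) = 17/2.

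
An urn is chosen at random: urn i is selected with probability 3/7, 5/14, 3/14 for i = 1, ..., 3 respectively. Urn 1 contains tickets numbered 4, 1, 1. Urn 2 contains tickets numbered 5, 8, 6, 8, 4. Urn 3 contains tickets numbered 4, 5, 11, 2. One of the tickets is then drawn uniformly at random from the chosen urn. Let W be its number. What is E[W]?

E[W | urn 1] = (4+1+1)/3 = 2.
E[W | urn 2] = (5+8+6+8+4)/5 = 31/5.
E[W | urn 3] = (4+5+11+2)/4 = 11/2.
By the law of total expectation,
E[W] = (3/7)·(2) + (5/14)·(31/5) + (3/14)·(11/2) = 17/4.

17/4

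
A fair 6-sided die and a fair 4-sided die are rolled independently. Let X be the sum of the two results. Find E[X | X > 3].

136/21

P(X > 3) = 7/8.
Σ over the event: 4·1/8 + 5·1/6 + 6·1/6 + 7·1/6 + 8·1/8 + 9·1/12 + 10·1/24 = 17/3.
E[X | X > 3] = (17/3) / (7/8) = 136/21.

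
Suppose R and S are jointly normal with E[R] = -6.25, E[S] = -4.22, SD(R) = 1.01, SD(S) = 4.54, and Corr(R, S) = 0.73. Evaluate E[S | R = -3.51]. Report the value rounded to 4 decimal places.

4.7710

E[S | R=x] = μ_S + ρ(σ_S/σ_R)(x − μ_R) for jointly normal variables.
E[S | R=-3.51] = -4.22 + (0.73)·(4.54/1.01)·(-3.51 − (-6.25)) = -4.22 + (3.2814)·(2.74) = 4.7710.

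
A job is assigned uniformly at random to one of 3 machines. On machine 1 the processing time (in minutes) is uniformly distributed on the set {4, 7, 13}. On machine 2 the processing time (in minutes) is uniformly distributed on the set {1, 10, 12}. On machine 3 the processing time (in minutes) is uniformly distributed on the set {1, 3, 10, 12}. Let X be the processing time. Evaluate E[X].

E[X | machine 1] = (4+7+13)/3 = 8.
E[X | machine 2] = (1+10+12)/3 = 23/3.
E[X | machine 3] = (1+3+10+12)/4 = 13/2.
By the law of total expectation,
E[X] = (1/3)·(8) + (1/3)·(23/3) + (1/3)·(13/2) = 133/18.

133/18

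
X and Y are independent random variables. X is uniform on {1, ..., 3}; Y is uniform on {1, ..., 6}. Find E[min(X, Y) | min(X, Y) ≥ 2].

12/5

Outcomes with min(X, Y) ≥ 2: (2,2), (2,3), (2,4), (2,5), (2,6), (3,2), (3,3), (3,4), (3,5), (3,6), each with probability 1/18.
E[min(X, Y) | min(X, Y) ≥ 2] = (2 + 2 + 2 + 2 + 2 + 2 + 3 + 3 + 3 + 3) / 10 = 12/5.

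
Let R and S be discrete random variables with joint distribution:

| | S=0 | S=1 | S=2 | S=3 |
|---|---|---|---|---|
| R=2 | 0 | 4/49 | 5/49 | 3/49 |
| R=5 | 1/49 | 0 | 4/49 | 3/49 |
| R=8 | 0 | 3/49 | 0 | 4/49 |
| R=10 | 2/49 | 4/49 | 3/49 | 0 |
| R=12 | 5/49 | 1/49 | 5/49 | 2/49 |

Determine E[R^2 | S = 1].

188/3

P(S = 1) = 12/49.
Σ R^2·P over the event = 4·(4/49) + 64·(3/49) + 100·(4/49) + 144·(1/49) = 752/49.
E[R^2 | S = 1] = (752/49) / (12/49) = 188/3.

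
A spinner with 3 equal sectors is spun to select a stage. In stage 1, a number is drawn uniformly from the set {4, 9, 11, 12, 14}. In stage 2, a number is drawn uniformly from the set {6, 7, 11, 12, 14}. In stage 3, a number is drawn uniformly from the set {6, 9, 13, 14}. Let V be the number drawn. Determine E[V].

61/6

E[V | stage 1] = (4+9+11+12+14)/5 = 10.
E[V | stage 2] = (6+7+11+12+14)/5 = 10.
E[V | stage 3] = (6+9+13+14)/4 = 21/2.
By the law of total expectation,
E[V] = (1/3)·(10) + (1/3)·(10) + (1/3)·(21/2) = 61/6.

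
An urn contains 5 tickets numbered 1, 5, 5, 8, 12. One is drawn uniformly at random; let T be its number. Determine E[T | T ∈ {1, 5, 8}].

P(T ∈ {1, 5, 8}) = 4/5.
Σ over the event: 1·1/5 + 5·2/5 + 8·1/5 = 19/5.
E[T | T ∈ {1, 5, 8}] = (19/5) / (4/5) = 19/4.

19/4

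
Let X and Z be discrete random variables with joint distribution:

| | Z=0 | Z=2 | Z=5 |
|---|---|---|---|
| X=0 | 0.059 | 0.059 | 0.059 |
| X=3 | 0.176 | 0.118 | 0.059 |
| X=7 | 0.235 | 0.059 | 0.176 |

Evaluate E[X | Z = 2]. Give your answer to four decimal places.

P(Z = 2) = 0.236.
Summing X·P(X=x,Z=y) over the conditioning event gives 0.767.
E[X | Z = 2] = (0.767) / (0.236) = 3.2500.

3.2500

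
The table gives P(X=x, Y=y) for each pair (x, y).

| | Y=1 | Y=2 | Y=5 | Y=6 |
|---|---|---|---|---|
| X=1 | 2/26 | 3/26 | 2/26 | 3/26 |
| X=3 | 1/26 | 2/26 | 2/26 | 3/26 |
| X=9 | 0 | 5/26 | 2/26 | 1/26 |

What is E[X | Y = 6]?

P(Y = 6) = 7/26.
Σ X·P over the event = 1·(3/26) + 3·(3/26) + 9·(1/26) = 21/26.
E[X | Y = 6] = (21/26) / (7/26) = 3.

3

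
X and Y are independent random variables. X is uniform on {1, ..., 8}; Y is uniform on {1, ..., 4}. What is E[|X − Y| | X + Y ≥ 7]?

31/9

P(X + Y ≥ 7) = 9/16.
Summing |X−Y|·P(x,y) over outcomes with X + Y ≥ 7 gives 31/16.
E[|X − Y| | X + Y ≥ 7] = (31/16) / (9/16) = 31/9.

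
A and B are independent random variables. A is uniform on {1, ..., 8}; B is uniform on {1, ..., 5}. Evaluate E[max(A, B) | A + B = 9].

Outcomes with A + B = 9: (4,5), (5,4), (6,3), (7,2), (8,1), each with probability 1/40.
E[max(A, B) | A + B = 9] = (5 + 5 + 6 + 7 + 8) / 5 = 31/5.

31/5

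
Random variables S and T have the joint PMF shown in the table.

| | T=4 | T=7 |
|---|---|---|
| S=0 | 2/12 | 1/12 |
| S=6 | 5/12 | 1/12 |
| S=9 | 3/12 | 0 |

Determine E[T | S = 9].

P(S = 9) = 1/4.
Σ T·P over the event = 4·(3/12) = 1.
E[T | S = 9] = (1) / (1/4) = 4.

4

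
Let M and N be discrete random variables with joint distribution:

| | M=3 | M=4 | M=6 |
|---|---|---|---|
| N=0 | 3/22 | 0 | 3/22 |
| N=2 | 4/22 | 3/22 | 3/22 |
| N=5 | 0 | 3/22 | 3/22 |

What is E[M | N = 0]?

9/2

P(N = 0) = 3/11.
Σ M·P over the event = 3·(3/22) + 6·(3/22) = 27/22.
E[M | N = 0] = (27/22) / (3/11) = 9/2.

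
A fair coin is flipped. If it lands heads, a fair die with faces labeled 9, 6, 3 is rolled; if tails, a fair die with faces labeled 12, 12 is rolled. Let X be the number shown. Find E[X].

9

E[X | heads] = (9+6+3)/3 = 6.
E[X | tails] = (12+12)/2 = 12.
E[X] = (1/2)·(6) + (1/2)·(12) = 9.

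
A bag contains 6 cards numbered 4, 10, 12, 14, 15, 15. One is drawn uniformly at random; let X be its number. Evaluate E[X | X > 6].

P(X > 6) = 5/6.
Σ over the event: 10·1/6 + 12·1/6 + 14·1/6 + 15·1/3 = 11.
E[X | X > 6] = (11) / (5/6) = 66/5.

66/5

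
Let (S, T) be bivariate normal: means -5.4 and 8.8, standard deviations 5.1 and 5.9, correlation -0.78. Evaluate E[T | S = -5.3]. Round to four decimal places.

8.7098

The regression of T on S has slope ρ·σ_T/σ_S and passes through (μ_S, μ_T).
E[T | S=-5.3] = 8.8 + (-0.78)·(5.9/5.1)·(-5.3 − (-5.4)) = 8.8 + (-0.90235)·(0.1) = 8.7098.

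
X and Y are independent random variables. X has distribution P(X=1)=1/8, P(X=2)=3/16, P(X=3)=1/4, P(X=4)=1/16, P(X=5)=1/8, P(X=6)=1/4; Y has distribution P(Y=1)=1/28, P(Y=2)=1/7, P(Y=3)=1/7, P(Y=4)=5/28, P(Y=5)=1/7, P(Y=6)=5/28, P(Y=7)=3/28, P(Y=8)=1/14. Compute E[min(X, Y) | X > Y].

193/66

P(X > Y) = 33/112.
Summing min(X,Y)·P(x,y) over outcomes with X > Y gives 193/224.
E[min(X, Y) | X > Y] = (193/224) / (33/112) = 193/66.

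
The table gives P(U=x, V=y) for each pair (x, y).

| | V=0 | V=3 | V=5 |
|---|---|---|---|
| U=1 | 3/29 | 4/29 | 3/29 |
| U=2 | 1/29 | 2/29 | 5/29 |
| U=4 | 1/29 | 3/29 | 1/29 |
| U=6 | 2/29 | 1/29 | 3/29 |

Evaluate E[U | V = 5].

P(V = 5) = 12/29.
Σ U·P over the event = 1·(3/29) + 2·(5/29) + 4·(1/29) + 6·(3/29) = 35/29.
E[U | V = 5] = (35/29) / (12/29) = 35/12.

35/12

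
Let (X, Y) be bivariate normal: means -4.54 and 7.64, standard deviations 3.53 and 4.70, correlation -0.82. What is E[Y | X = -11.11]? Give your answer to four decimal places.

14.8130

For a bivariate normal, E[Y | X=x] = μ_Y + ρ·(σ_Y/σ_X)·(x − μ_X).
E[Y | X=-11.11] = 7.64 + (-0.82)·(4.70/3.53)·(-11.11 − (-4.54)) = 7.64 + (-1.09178)·(-6.57) = 14.8130.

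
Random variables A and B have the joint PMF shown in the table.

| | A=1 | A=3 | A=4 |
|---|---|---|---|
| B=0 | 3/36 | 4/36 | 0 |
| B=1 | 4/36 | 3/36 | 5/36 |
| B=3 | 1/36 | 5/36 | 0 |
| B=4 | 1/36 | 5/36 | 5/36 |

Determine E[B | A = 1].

11/9

P(A = 1) = 1/4.
Σ B·P over the event = 0·(3/36) + 1·(4/36) + 3·(1/36) + 4·(1/36) = 11/36.
E[B | A = 1] = (11/36) / (1/4) = 11/9.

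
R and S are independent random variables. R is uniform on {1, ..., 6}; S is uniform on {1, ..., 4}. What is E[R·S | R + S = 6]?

15/2

Outcomes with R + S = 6: (2,4), (3,3), (4,2), (5,1), each with probability 1/24.
E[R·S | R + S = 6] = (8 + 9 + 8 + 5) / 4 = 15/2.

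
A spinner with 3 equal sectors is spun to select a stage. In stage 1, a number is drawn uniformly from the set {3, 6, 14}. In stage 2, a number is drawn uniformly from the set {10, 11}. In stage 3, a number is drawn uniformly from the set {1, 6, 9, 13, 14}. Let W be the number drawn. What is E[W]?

E[W | stage 1] = (3+6+14)/3 = 23/3.
E[W | stage 2] = (10+11)/2 = 21/2.
E[W | stage 3] = (1+6+9+13+14)/5 = 43/5.
E[W] = (1/3)·(23/3) + (1/3)·(21/2) + (1/3)·(43/5) = 803/90.

803/90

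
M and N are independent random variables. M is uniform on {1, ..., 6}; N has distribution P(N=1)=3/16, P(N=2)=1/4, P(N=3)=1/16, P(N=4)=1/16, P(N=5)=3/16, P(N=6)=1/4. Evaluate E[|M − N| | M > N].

97/39

P(M > N) = 13/32.
Summing |M−N|·P(x,y) over outcomes with M > N gives 97/96.
E[|M − N| | M > N] = (97/96) / (13/32) = 97/39.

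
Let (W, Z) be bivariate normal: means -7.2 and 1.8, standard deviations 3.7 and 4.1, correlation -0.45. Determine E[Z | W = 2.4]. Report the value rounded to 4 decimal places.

-2.9870

E[Z | W=x] = μ_Z + ρ(σ_Z/σ_W)(x − μ_W) for jointly normal variables.
E[Z | W=2.4] = 1.8 + (-0.45)·(4.1/3.7)·(2.4 − (-7.2)) = 1.8 + (-0.49865)·(9.6) = -2.9870.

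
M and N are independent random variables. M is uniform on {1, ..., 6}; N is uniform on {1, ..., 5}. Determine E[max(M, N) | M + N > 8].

P(M + N > 8) = 1/5.
Summing max(M,N)·P(x,y) over outcomes with M + N > 8 gives 11/10.
E[max(M, N) | M + N > 8] = (11/10) / (1/5) = 11/2.

11/2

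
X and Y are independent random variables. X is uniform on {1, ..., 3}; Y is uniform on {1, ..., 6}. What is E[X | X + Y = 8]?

5/2

P(X + Y = 8) = 1/9.
Summing X·P(x,y) over outcomes with X + Y = 8 gives 5/18.
E[X | X + Y = 8] = (5/18) / (1/9) = 5/2.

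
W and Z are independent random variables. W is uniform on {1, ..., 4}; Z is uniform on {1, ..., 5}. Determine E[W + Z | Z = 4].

P(Z = 4) = 1/5.
Summing (W+Z)·P(x,y) over outcomes with Z = 4 gives 13/10.
E[W + Z | Z = 4] = (13/10) / (1/5) = 13/2.

13/2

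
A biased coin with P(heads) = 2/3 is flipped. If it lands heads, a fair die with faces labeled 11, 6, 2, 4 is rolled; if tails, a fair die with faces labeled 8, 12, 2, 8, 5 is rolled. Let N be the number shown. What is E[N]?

37/6

E[N | heads] = (11+6+2+4)/4 = 23/4.
E[N | tails] = (8+12+2+8+5)/5 = 7.
By the law of total expectation,
E[N] = (2/3)·(23/4) + (1/3)·(7) = 37/6.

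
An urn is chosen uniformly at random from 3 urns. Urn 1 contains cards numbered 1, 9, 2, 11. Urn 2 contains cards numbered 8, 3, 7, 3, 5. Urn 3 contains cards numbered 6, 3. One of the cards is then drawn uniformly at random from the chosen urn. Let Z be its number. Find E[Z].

103/20

E[Z | urn 1] = (1+9+2+11)/4 = 23/4.
E[Z | urn 2] = (8+3+7+3+5)/5 = 26/5.
E[Z | urn 3] = (6+3)/2 = 9/2.
By the law of total expectation,
E[Z] = (1/3)·(23/4) + (1/3)·(26/5) + (1/3)·(9/2) = 103/20.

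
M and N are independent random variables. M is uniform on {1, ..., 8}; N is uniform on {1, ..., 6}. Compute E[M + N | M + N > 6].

P(M + N > 6) = 11/16.
Summing (M+N)·P(x,y) over outcomes with M + N > 6 gives 157/24.
E[M + N | M + N > 6] = (157/24) / (11/16) = 314/33.

314/33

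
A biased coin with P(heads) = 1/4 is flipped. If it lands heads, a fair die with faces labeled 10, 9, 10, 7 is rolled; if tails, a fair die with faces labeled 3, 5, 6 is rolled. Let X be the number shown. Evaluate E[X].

23/4

E[X | heads] = (10+9+10+7)/4 = 9.
E[X | tails] = (3+5+6)/3 = 14/3.
By the law of total expectation,
E[X] = (1/4)·(9) + (3/4)·(14/3) = 23/4.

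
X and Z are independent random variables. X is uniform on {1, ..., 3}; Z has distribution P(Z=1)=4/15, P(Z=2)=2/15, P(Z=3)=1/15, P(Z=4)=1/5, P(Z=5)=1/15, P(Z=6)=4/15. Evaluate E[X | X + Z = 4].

17/7

P(X + Z = 4) = 7/45.
Summing X·P(x,y) over outcomes with X + Z = 4 gives 17/45.
E[X | X + Z = 4] = (17/45) / (7/45) = 17/7.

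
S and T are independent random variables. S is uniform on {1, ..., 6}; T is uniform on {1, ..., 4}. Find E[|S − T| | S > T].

17/7

P(S > T) = 7/12.
Summing |S−T|·P(x,y) over outcomes with S > T gives 17/12.
E[|S − T| | S > T] = (17/12) / (7/12) = 17/7.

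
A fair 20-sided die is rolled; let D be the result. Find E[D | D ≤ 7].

Given D ≤ 7, D is equally likely to be any of {1, 2, 3, 4, 5, 6, 7}.
E[D | D ≤ 7] = (1 + 2 + 3 + 4 + 5 + 6 + 7) / 7 = 4.

4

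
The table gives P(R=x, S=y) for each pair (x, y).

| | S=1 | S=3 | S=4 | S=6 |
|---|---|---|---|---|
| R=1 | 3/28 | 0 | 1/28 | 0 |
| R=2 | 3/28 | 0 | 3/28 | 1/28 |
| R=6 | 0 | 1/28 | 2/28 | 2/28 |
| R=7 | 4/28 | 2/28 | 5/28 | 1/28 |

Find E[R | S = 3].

20/3

P(S = 3) = 3/28.
Σ R·P over the event = 6·(1/28) + 7·(2/28) = 5/7.
E[R | S = 3] = (5/7) / (3/28) = 20/3.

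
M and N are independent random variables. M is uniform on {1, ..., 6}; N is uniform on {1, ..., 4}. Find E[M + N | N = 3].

13/2

Outcomes with N = 3: (1,3), (2,3), (3,3), (4,3), (5,3), (6,3), each with probability 1/24.
E[M + N | N = 3] = (4 + 5 + 6 + 7 + 8 + 9) / 6 = 13/2.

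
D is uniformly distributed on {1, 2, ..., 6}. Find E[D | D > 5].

Given D > 5, D is equally likely to be any of {6}.
E[D | D > 5] = (6) / 1 = 6.

6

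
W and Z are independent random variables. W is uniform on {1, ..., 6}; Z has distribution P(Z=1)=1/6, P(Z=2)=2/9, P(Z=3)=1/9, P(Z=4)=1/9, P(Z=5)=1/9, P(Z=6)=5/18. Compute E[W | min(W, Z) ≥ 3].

9/2

P(min(W, Z) ≥ 3) = 11/27.
Summing W·P(x,y) over outcomes with min(W, Z) ≥ 3 gives 11/6.
E[W | min(W, Z) ≥ 3] = (11/6) / (11/27) = 9/2.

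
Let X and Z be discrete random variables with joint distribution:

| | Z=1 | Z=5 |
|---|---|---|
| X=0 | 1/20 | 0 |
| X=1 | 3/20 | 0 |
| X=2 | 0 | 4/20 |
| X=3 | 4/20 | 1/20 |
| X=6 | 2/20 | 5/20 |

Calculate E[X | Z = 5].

P(Z = 5) = 1/2.
Σ X·P over the event = 2·(4/20) + 3·(1/20) + 6·(5/20) = 41/20.
E[X | Z = 5] = (41/20) / (1/2) = 41/10.

41/10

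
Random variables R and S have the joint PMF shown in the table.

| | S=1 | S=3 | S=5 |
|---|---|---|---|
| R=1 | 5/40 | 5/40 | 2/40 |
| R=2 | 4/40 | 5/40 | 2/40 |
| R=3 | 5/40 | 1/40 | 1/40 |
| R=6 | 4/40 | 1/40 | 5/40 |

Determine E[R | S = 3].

2

P(S = 3) = 3/10.
Summing R·P(R=x,S=y) over the conditioning event gives 3/5.
E[R | S = 3] = (3/5) / (3/10) = 2.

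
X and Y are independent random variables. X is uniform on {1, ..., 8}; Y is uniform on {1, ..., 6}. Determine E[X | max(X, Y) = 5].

35/9

P(max(X, Y) = 5) = 3/16.
Summing X·P(x,y) over outcomes with max(X, Y) = 5 gives 35/48.
E[X | max(X, Y) = 5] = (35/48) / (3/16) = 35/9.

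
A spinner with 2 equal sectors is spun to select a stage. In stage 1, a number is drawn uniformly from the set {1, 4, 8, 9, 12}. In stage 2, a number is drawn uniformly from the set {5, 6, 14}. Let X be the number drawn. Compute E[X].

E[X | stage 1] = (1+4+8+9+12)/5 = 34/5.
E[X | stage 2] = (5+6+14)/3 = 25/3.
E[X] = (1/2)·(34/5) + (1/2)·(25/3) = 227/30.

227/30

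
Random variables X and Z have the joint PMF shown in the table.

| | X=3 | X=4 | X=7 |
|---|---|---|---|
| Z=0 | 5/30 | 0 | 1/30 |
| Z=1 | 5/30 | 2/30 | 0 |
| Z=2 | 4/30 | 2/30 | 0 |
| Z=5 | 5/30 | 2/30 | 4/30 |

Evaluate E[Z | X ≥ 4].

36/11

P(X ≥ 4) = 11/30.
Σ Z·P over the event = 1·(2/30) + 2·(2/30) + 5·(2/30) + 0·(1/30) + 5·(4/30) = 6/5.
E[Z | X ≥ 4] = (6/5) / (11/30) = 36/11.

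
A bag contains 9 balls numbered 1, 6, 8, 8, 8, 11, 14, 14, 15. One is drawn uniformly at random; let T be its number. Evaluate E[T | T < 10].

31/5

P(T < 10) = 5/9.
Σ over the event: 1·1/9 + 6·1/9 + 8·1/3 = 31/9.
E[T | T < 10] = (31/9) / (5/9) = 31/5.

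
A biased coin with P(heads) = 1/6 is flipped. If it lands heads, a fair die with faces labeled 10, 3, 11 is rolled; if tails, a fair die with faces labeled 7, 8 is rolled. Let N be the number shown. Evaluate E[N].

91/12

E[N | heads] = (10+3+11)/3 = 8.
E[N | tails] = (7+8)/2 = 15/2.
E[N] = (1/6)·(8) + (5/6)·(15/2) = 91/12.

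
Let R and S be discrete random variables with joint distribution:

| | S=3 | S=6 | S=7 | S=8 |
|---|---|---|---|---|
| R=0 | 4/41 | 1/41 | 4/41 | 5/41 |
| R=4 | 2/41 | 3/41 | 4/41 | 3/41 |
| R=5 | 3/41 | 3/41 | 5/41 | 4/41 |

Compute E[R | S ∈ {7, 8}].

73/25

P(S ∈ {7, 8}) = 25/41.
Σ R·P over the event = 0·(4/41) + 0·(5/41) + 4·(4/41) + 4·(3/41) + 5·(5/41) + 5·(4/41) = 73/41.
E[R | S ∈ {7, 8}] = (73/41) / (25/41) = 73/25.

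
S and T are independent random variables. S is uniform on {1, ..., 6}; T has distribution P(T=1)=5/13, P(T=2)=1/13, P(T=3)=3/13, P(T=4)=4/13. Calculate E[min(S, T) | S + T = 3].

1

P(S + T = 3) = 1/13.
Summing min(S,T)·P(x,y) over outcomes with S + T = 3 gives 1/13.
E[min(S, T) | S + T = 3] = (1/13) / (1/13) = 1.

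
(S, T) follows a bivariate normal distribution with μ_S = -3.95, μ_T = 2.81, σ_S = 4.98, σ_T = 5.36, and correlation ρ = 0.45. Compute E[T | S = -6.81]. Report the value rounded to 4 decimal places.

The regression of T on S has slope ρ·σ_T/σ_S and passes through (μ_S, μ_T).
E[T | S=-6.81] = 2.81 + (0.45)·(5.36/4.98)·(-6.81 − (-3.95)) = 2.81 + (0.48434)·(-2.86) = 1.4248.

1.4248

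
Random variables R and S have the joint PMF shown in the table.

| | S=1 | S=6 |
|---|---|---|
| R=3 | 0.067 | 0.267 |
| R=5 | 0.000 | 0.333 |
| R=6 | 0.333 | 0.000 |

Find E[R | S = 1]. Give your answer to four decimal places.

P(S = 1) = 0.400.
Σ R·P over the event = 3·(0.067) + 6·(0.333) = 2.199.
E[R | S = 1] = (2.199) / (0.400) = 5.4975.

5.4975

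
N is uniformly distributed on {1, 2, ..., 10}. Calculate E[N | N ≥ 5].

15/2

Given N ≥ 5, N is equally likely to be any of {5, 6, 7, 8, 9, 10}.
E[N | N ≥ 5] = (5 + 6 + 7 + 8 + 9 + 10) / 6 = 15/2.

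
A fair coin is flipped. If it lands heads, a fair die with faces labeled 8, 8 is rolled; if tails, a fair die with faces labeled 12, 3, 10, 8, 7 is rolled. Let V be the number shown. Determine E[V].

E[V | heads] = (8+8)/2 = 8.
E[V | tails] = (12+3+10+8+7)/5 = 8.
E[V] = (1/2)·(8) + (1/2)·(8) = 8.

8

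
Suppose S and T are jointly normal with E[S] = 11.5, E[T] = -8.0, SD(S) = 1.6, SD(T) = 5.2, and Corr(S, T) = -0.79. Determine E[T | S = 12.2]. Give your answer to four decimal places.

-9.7973

For a bivariate normal, E[T | S=x] = μ_T + ρ·(σ_T/σ_S)·(x − μ_S).
E[T | S=12.2] = -8.0 + (-0.79)·(5.2/1.6)·(12.2 − (11.5)) = -8.0 + (-2.5675)·(0.7) = -9.7973.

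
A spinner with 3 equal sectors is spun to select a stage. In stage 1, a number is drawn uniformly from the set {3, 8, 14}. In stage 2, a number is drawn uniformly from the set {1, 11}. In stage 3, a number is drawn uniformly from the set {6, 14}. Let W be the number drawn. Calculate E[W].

E[W | stage 1] = (3+8+14)/3 = 25/3.
E[W | stage 2] = (1+11)/2 = 6.
E[W | stage 3] = (6+14)/2 = 10.
By the law of total expectation,
E[W] = (1/3)·(25/3) + (1/3)·(6) + (1/3)·(10) = 73/9.

73/9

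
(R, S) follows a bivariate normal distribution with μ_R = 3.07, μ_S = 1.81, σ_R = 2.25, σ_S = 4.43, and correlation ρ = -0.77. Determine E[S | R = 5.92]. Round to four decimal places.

-2.5107

For a bivariate normal, E[S | R=x] = μ_S + ρ·(σ_S/σ_R)·(x − μ_R).
E[S | R=5.92] = 1.81 + (-0.77)·(4.43/2.25)·(5.92 − (3.07)) = 1.81 + (-1.51604)·(2.85) = -2.5107.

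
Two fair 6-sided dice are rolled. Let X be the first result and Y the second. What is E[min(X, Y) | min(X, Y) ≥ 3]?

P(min(X, Y) ≥ 3) = 4/9.
Summing min(X,Y)·P(x,y) over outcomes with min(X, Y) ≥ 3 gives 31/18.
E[min(X, Y) | min(X, Y) ≥ 3] = (31/18) / (4/9) = 31/8.

31/8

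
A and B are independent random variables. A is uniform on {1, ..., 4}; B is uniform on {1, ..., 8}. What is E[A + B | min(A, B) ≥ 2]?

P(min(A, B) ≥ 2) = 21/32.
Summing (A+B)·P(x,y) over outcomes with min(A, B) ≥ 2 gives 21/4.
E[A + B | min(A, B) ≥ 2] = (21/4) / (21/32) = 8.

8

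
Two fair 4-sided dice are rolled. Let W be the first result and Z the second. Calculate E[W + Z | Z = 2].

9/2

P(Z = 2) = 1/4.
Summing (W+Z)·P(x,y) over outcomes with Z = 2 gives 9/8.
E[W + Z | Z = 2] = (9/8) / (1/4) = 9/2.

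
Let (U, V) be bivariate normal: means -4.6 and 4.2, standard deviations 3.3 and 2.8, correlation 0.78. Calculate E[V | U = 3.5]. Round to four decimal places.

9.5607

The regression of V on U has slope ρ·σ_V/σ_U and passes through (μ_U, μ_V).
E[V | U=3.5] = 4.2 + (0.78)·(2.8/3.3)·(3.5 − (-4.6)) = 4.2 + (0.66182)·(8.1) = 9.5607.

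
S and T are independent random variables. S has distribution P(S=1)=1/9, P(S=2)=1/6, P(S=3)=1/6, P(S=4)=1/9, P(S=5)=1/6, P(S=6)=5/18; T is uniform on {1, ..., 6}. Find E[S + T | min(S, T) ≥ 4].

103/10

P(min(S, T) ≥ 4) = 5/18.
Summing (S+T)·P(x,y) over outcomes with min(S, T) ≥ 4 gives 103/36.
E[S + T | min(S, T) ≥ 4] = (103/36) / (5/18) = 103/10.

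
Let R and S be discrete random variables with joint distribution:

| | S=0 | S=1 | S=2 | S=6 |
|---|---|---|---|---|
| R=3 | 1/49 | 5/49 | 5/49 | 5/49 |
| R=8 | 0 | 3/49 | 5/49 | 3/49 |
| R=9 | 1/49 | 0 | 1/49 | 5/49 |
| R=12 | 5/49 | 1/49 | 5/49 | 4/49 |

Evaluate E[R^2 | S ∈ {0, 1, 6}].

73

P(S ∈ {0, 1, 6}) = 33/49.
Summing R^2·P(R=x,S=y) over the conditioning event gives 2409/49.
E[R^2 | S ∈ {0, 1, 6}] = (2409/49) / (33/49) = 73.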